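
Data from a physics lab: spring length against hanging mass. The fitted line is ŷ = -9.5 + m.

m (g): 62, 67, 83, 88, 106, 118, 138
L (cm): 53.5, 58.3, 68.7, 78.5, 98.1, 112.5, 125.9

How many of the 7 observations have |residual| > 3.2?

2

m=62: ŷ = -9.5 + 62 = 52.5; r = 53.5 − 52.5 = 1
m=67: ŷ = -9.5 + 67 = 57.5; r = 58.3 − 57.5 = 0.8
m=83: ŷ = -9.5 + 83 = 73.5; r = 68.7 − 73.5 = -4.8
m=88: ŷ = -9.5 + 88 = 78.5; r = 78.5 − 78.5 = 0
m=106: ŷ = -9.5 + 106 = 96.5; r = 98.1 − 96.5 = 1.6
m=118: ŷ = -9.5 + 118 = 108.5; r = 112.5 − 108.5 = 4
m=138: ŷ = -9.5 + 138 = 128.5; r = 125.9 − 128.5 = -2.6
|r| > 3.2: m=83 (|r|=4.8), m=118 (|r|=4) → 2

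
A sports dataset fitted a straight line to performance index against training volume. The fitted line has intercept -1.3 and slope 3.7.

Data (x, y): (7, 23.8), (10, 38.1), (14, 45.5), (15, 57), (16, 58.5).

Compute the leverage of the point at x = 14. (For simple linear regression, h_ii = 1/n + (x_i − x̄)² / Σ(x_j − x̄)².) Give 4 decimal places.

h = 0.2448

x̄ = (7 + 10 + 14 + 15 + 16)/5 = 12.4
Σ(x − x̄)² = 29.16 + 5.76 + 2.56 + 6.76 + 12.96 = 57.2
h = 1/5 + (1.6)²/57.2 = 0.2 + 0.0447552 = 0.2448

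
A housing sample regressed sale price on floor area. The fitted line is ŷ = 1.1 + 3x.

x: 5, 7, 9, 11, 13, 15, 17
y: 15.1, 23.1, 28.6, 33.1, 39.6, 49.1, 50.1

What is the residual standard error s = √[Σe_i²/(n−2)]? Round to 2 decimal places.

s = 1.82

x=5: ŷ = 1.1 + 3·5 = 16.1; e = 15.1 − 16.1 = -1
x=7: ŷ = 1.1 + 3·7 = 22.1; e = 23.1 − 22.1 = 1
x=9: ŷ = 1.1 + 3·9 = 28.1; e = 28.6 − 28.1 = 0.5
x=11: ŷ = 1.1 + 3·11 = 34.1; e = 33.1 − 34.1 = -1
x=13: ŷ = 1.1 + 3·13 = 40.1; e = 39.6 − 40.1 = -0.5
x=15: ŷ = 1.1 + 3·15 = 46.1; e = 49.1 − 46.1 = 3
x=17: ŷ = 1.1 + 3·17 = 52.1; e = 50.1 − 52.1 = -2
SSE = 1 + 1 + 0.25 + 1 + 0.25 + 9 + 4 = 16.5
s = √(16.5/5) = √3.3 ≈ 1.82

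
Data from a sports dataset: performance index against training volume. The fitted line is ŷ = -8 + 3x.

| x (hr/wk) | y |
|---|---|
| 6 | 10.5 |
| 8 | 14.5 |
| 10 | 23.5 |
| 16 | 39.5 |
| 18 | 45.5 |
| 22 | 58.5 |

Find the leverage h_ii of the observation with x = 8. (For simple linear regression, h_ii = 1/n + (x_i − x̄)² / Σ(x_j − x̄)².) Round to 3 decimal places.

x̄ = (6 + 8 + 10 + 16 + 18 + 22)/6 = 13.3333
Σ(x − x̄)² = 53.7778 + 28.4444 + 11.1111 + 7.11111 + 21.7778 + 75.1111 = 197.333
h = 1/6 + (-5.33333)²/197.333 = 0.166667 + 0.144144 = 0.311

h = 0.311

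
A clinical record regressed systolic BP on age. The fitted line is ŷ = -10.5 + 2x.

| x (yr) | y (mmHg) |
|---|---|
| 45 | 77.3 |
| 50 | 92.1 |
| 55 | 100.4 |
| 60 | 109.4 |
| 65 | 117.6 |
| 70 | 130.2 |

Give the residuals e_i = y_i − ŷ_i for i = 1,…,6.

x=45: ŷ = -10.5 + 2·45 = 79.5; e = 77.3 − 79.5 = -2.2
x=50: ŷ = -10.5 + 2·50 = 89.5; e = 92.1 − 89.5 = 2.6
x=55: ŷ = -10.5 + 2·55 = 99.5; e = 100.4 − 99.5 = 0.9
x=60: ŷ = -10.5 + 2·60 = 109.5; e = 109.4 − 109.5 = -0.1
x=65: ŷ = -10.5 + 2·65 = 119.5; e = 117.6 − 119.5 = -1.9
x=70: ŷ = -10.5 + 2·70 = 129.5; e = 130.2 − 129.5 = 0.7

-2.2, 2.6, 0.9, -0.1, -1.9, 0.7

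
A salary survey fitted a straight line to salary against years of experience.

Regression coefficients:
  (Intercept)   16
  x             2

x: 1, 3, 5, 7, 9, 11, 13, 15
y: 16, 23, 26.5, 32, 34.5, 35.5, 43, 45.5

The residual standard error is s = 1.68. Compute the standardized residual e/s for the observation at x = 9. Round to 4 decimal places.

0.2976

ŷ = 16 + 2·9 = 34
e = 34.5 − 34 = 0.5
e/s = 0.5 / 1.68 = 0.2976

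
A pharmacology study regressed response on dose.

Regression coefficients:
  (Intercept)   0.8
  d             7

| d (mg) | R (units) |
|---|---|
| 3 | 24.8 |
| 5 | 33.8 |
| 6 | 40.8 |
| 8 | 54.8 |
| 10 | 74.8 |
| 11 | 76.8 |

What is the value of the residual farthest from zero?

e = 4

d=3: R̂ = 0.8 + 7·3 = 21.8; e = 24.8 − 21.8 = 3
d=5: R̂ = 0.8 + 7·5 = 35.8; e = 33.8 − 35.8 = -2
d=6: R̂ = 0.8 + 7·6 = 42.8; e = 40.8 − 42.8 = -2
d=8: R̂ = 0.8 + 7·8 = 56.8; e = 54.8 − 56.8 = -2
d=10: R̂ = 0.8 + 7·10 = 70.8; e = 74.8 − 70.8 = 4
d=11: R̂ = 0.8 + 7·11 = 77.8; e = 76.8 − 77.8 = -1
Largest |e| is 4 at d = 10, residual 4.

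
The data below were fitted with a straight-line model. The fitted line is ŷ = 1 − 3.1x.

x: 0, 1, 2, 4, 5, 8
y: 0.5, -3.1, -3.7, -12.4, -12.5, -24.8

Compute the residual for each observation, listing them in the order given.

x=0: ŷ = 1 − 3.1·0 = 1; r = 0.5 − 1 = -0.5
x=1: ŷ = 1 − 3.1·1 = -2.1; r = -3.1 − (-2.1) = -1
x=2: ŷ = 1 − 3.1·2 = -5.2; r = -3.7 − (-5.2) = 1.5
x=4: ŷ = 1 − 3.1·4 = -11.4; r = -12.4 − (-11.4) = -1
x=5: ŷ = 1 − 3.1·5 = -14.5; r = -12.5 − (-14.5) = 2
x=8: ŷ = 1 − 3.1·8 = -23.8; r = -24.8 − (-23.8) = -1

-0.5, -1, 1.5, -1, 2, -1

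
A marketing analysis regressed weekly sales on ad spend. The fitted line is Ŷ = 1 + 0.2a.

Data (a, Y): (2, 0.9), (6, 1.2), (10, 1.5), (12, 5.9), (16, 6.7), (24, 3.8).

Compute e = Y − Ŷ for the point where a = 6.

e = -1

Ŷ = 1 + 0.2·6 = 2.2
e = 1.2 − 2.2 = -1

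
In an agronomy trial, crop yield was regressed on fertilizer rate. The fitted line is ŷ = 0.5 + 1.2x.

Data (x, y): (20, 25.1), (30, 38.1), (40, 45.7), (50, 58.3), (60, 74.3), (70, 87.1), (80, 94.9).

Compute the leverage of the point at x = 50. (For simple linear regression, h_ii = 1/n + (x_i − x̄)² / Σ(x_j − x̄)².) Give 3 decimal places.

x̄ = (20 + 30 + 40 + 50 + 60 + 70 + 80)/7 = 50
Σ(x − x̄)² = 900 + 400 + 100 + 0 + 100 + 400 + 900 = 2800
h = 1/7 + (0)²/2800 = 0.142857 + 0 = 0.143

h = 0.143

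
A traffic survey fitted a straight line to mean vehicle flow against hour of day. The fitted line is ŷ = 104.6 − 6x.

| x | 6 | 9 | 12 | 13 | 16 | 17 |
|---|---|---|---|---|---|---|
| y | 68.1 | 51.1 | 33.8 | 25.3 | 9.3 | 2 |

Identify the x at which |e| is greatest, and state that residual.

x=6: ŷ = 104.6 − 6·6 = 68.6; e = 68.1 − 68.6 = -0.5
x=9: ŷ = 104.6 − 6·9 = 50.6; e = 51.1 − 50.6 = 0.5
x=12: ŷ = 104.6 − 6·12 = 32.6; e = 33.8 − 32.6 = 1.2
x=13: ŷ = 104.6 − 6·13 = 26.6; e = 25.3 − 26.6 = -1.3
x=16: ŷ = 104.6 − 6·16 = 8.6; e = 9.3 − 8.6 = 0.7
x=17: ŷ = 104.6 − 6·17 = 2.6; e = 2 − 2.6 = -0.6
Largest |e| is 1.3 at x = 13, residual -1.3.

x = 13, e = -1.3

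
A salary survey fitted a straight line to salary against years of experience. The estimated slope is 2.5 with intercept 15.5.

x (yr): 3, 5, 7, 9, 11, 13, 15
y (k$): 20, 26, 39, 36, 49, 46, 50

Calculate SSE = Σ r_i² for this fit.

x=3: ŷ = 15.5 + 2.5·3 = 23; r = 20 − 23 = -3
x=5: ŷ = 15.5 + 2.5·5 = 28; r = 26 − 28 = -2
x=7: ŷ = 15.5 + 2.5·7 = 33; r = 39 − 33 = 6
x=9: ŷ = 15.5 + 2.5·9 = 38; r = 36 − 38 = -2
x=11: ŷ = 15.5 + 2.5·11 = 43; r = 49 − 43 = 6
x=13: ŷ = 15.5 + 2.5·13 = 48; r = 46 − 48 = -2
x=15: ŷ = 15.5 + 2.5·15 = 53; r = 50 − 53 = -3
SSE = 9 + 4 + 36 + 4 + 36 + 4 + 9 = 102

SSE = 102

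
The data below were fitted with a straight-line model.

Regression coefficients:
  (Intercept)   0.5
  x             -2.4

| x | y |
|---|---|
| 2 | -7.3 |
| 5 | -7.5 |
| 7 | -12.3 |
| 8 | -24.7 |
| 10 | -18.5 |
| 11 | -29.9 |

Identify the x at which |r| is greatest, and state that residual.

x=2: ŷ = 0.5 − 2.4·2 = -4.3; r = -7.3 − (-4.3) = -3
x=5: ŷ = 0.5 − 2.4·5 = -11.5; r = -7.5 − (-11.5) = 4
x=7: ŷ = 0.5 − 2.4·7 = -16.3; r = -12.3 − (-16.3) = 4
x=8: ŷ = 0.5 − 2.4·8 = -18.7; r = -24.7 − (-18.7) = -6
x=10: ŷ = 0.5 − 2.4·10 = -23.5; r = -18.5 − (-23.5) = 5
x=11: ŷ = 0.5 − 2.4·11 = -25.9; r = -29.9 − (-25.9) = -4
Largest |r| is 6 at x = 8, residual -6.

x = 8, r = -6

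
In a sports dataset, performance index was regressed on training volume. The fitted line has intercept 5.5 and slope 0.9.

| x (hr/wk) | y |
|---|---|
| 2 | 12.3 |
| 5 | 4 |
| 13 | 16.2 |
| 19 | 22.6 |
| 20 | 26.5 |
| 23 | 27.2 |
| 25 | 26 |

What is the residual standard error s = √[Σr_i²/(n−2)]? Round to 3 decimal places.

s = 3.899

x=2: ŷ = 5.5 + 0.9·2 = 7.3; r = 12.3 − 7.3 = 5
x=5: ŷ = 5.5 + 0.9·5 = 10; r = 4 − 10 = -6
x=13: ŷ = 5.5 + 0.9·13 = 17.2; r = 16.2 − 17.2 = -1
x=19: ŷ = 5.5 + 0.9·19 = 22.6; r = 22.6 − 22.6 = 0
x=20: ŷ = 5.5 + 0.9·20 = 23.5; r = 26.5 − 23.5 = 3
x=23: ŷ = 5.5 + 0.9·23 = 26.2; r = 27.2 − 26.2 = 1
x=25: ŷ = 5.5 + 0.9·25 = 28; r = 26 − 28 = -2
SSE = 25 + 36 + 1 + 0 + 9 + 1 + 4 = 76
s = √(76/5) = √15.2 ≈ 3.899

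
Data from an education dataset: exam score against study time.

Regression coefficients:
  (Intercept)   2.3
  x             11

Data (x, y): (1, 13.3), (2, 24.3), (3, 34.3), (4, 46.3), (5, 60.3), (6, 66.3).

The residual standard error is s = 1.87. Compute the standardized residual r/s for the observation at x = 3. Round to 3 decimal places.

ŷ = 2.3 + 11·3 = 35.3
r = 34.3 − 35.3 = -1
r/s = -1 / 1.87 = -0.535

-0.535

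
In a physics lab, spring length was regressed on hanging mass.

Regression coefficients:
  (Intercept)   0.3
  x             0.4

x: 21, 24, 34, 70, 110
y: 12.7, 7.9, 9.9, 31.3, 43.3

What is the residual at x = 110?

ŷ = 0.3 + 0.4·110 = 44.3
r = 43.3 − 44.3 = -1

r = -1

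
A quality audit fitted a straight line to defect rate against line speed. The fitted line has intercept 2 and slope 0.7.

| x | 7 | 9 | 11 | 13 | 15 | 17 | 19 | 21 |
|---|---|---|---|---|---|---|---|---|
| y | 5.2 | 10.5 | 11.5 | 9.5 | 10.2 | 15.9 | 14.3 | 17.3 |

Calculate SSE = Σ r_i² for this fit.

x=7: ŷ = 2 + 0.7·7 = 6.9; r = 5.2 − 6.9 = -1.7
x=9: ŷ = 2 + 0.7·9 = 8.3; r = 10.5 − 8.3 = 2.2
x=11: ŷ = 2 + 0.7·11 = 9.7; r = 11.5 − 9.7 = 1.8
x=13: ŷ = 2 + 0.7·13 = 11.1; r = 9.5 − 11.1 = -1.6
x=15: ŷ = 2 + 0.7·15 = 12.5; r = 10.2 − 12.5 = -2.3
x=17: ŷ = 2 + 0.7·17 = 13.9; r = 15.9 − 13.9 = 2
x=19: ŷ = 2 + 0.7·19 = 15.3; r = 14.3 − 15.3 = -1
x=21: ŷ = 2 + 0.7·21 = 16.7; r = 17.3 − 16.7 = 0.6
SSE = 2.89 + 4.84 + 3.24 + 2.56 + 5.29 + 4 + 1 + 0.36 = 24.18

SSE = 24.18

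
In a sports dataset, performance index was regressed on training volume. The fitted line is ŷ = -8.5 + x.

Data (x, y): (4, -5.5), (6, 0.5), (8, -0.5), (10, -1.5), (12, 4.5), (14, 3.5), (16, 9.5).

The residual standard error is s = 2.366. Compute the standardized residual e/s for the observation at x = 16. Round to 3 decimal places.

0.845

ŷ = -8.5 + 16 = 7.5
e = 9.5 − 7.5 = 2
e/s = 2 / 2.366 = 0.845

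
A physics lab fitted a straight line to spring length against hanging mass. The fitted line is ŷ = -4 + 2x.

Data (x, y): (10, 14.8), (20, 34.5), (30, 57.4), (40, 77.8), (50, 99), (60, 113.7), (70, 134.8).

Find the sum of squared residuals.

SSE = 24.62

x=10: ŷ = -4 + 2·10 = 16; e = 14.8 − 16 = -1.2
x=20: ŷ = -4 + 2·20 = 36; e = 34.5 − 36 = -1.5
x=30: ŷ = -4 + 2·30 = 56; e = 57.4 − 56 = 1.4
x=40: ŷ = -4 + 2·40 = 76; e = 77.8 − 76 = 1.8
x=50: ŷ = -4 + 2·50 = 96; e = 99 − 96 = 3
x=60: ŷ = -4 + 2·60 = 116; e = 113.7 − 116 = -2.3
x=70: ŷ = -4 + 2·70 = 136; e = 134.8 − 136 = -1.2
SSE = 1.44 + 2.25 + 1.96 + 3.24 + 9 + 5.29 + 1.44 = 24.62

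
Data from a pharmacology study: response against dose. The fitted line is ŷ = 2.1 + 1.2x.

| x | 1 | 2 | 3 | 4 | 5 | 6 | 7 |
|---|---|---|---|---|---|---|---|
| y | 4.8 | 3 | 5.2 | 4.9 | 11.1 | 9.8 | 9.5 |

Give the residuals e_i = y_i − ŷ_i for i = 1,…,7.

x=1: ŷ = 2.1 + 1.2·1 = 3.3; e = 4.8 − 3.3 = 1.5
x=2: ŷ = 2.1 + 1.2·2 = 4.5; e = 3 − 4.5 = -1.5
x=3: ŷ = 2.1 + 1.2·3 = 5.7; e = 5.2 − 5.7 = -0.5
x=4: ŷ = 2.1 + 1.2·4 = 6.9; e = 4.9 − 6.9 = -2
x=5: ŷ = 2.1 + 1.2·5 = 8.1; e = 11.1 − 8.1 = 3
x=6: ŷ = 2.1 + 1.2·6 = 9.3; e = 9.8 − 9.3 = 0.5
x=7: ŷ = 2.1 + 1.2·7 = 10.5; e = 9.5 − 10.5 = -1

1.5, -1.5, -0.5, -2, 3, 0.5, -1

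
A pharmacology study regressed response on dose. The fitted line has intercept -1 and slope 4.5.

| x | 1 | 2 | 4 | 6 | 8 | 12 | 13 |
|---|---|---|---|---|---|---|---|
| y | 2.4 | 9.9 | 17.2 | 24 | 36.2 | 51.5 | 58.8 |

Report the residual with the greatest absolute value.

e = -2

x=1: ŷ = -1 + 4.5·1 = 3.5; e = 2.4 − 3.5 = -1.1
x=2: ŷ = -1 + 4.5·2 = 8; e = 9.9 − 8 = 1.9
x=4: ŷ = -1 + 4.5·4 = 17; e = 17.2 − 17 = 0.2
x=6: ŷ = -1 + 4.5·6 = 26; e = 24 − 26 = -2
x=8: ŷ = -1 + 4.5·8 = 35; e = 36.2 − 35 = 1.2
x=12: ŷ = -1 + 4.5·12 = 53; e = 51.5 − 53 = -1.5
x=13: ŷ = -1 + 4.5·13 = 57.5; e = 58.8 − 57.5 = 1.3
Largest |e| is 2 at x = 6, residual -2.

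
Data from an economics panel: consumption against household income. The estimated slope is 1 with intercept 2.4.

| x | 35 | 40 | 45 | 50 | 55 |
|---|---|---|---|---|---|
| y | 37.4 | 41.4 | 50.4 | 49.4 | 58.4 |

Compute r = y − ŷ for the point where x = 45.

r = 3

ŷ = 2.4 + 45 = 47.4
r = 50.4 − 47.4 = 3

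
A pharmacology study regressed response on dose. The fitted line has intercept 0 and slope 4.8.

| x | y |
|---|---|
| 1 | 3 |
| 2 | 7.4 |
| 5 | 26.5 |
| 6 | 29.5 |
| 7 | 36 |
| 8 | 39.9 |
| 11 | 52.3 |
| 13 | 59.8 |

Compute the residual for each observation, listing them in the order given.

-1.8, -2.2, 2.5, 0.7, 2.4, 1.5, -0.5, -2.6

x=1: ŷ = 4.8·1 = 4.8; r = 3 − 4.8 = -1.8
x=2: ŷ = 4.8·2 = 9.6; r = 7.4 − 9.6 = -2.2
x=5: ŷ = 4.8·5 = 24; r = 26.5 − 24 = 2.5
x=6: ŷ = 4.8·6 = 28.8; r = 29.5 − 28.8 = 0.7
x=7: ŷ = 4.8·7 = 33.6; r = 36 − 33.6 = 2.4
x=8: ŷ = 4.8·8 = 38.4; r = 39.9 − 38.4 = 1.5
x=11: ŷ = 4.8·11 = 52.8; r = 52.3 − 52.8 = -0.5
x=13: ŷ = 4.8·13 = 62.4; r = 59.8 − 62.4 = -2.6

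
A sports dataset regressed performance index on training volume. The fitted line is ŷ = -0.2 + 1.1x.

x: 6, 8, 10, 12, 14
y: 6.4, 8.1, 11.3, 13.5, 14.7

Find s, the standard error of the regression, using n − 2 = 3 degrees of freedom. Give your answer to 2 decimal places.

x=6: ŷ = -0.2 + 1.1·6 = 6.4; r = 6.4 − 6.4 = 0
x=8: ŷ = -0.2 + 1.1·8 = 8.6; r = 8.1 − 8.6 = -0.5
x=10: ŷ = -0.2 + 1.1·10 = 10.8; r = 11.3 − 10.8 = 0.5
x=12: ŷ = -0.2 + 1.1·12 = 13; r = 13.5 − 13 = 0.5
x=14: ŷ = -0.2 + 1.1·14 = 15.2; r = 14.7 − 15.2 = -0.5
SSE = 0 + 0.25 + 0.25 + 0.25 + 0.25 = 1
s = √(1/3) = √0.333333 ≈ 0.58

s = 0.58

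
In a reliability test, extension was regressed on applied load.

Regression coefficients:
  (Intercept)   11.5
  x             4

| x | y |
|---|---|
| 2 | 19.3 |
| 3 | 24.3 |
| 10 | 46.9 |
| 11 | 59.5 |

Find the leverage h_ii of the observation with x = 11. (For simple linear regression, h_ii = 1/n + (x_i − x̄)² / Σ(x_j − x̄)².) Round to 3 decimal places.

h = 0.562

x̄ = (2 + 3 + 10 + 11)/4 = 6.5
Σ(x − x̄)² = 20.25 + 12.25 + 12.25 + 20.25 = 65
h = 1/4 + (4.5)²/65 = 0.25 + 0.311538 = 0.562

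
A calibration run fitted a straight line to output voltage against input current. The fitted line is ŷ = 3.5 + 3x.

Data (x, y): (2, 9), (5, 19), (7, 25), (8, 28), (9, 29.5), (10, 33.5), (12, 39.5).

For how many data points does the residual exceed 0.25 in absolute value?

x=2: ŷ = 3.5 + 3·2 = 9.5; r = 9 − 9.5 = -0.5
x=5: ŷ = 3.5 + 3·5 = 18.5; r = 19 − 18.5 = 0.5
x=7: ŷ = 3.5 + 3·7 = 24.5; r = 25 − 24.5 = 0.5
x=8: ŷ = 3.5 + 3·8 = 27.5; r = 28 − 27.5 = 0.5
x=9: ŷ = 3.5 + 3·9 = 30.5; r = 29.5 − 30.5 = -1
x=10: ŷ = 3.5 + 3·10 = 33.5; r = 33.5 − 33.5 = 0
x=12: ŷ = 3.5 + 3·12 = 39.5; r = 39.5 − 39.5 = 0
|r| > 0.25: x=2 (|r|=0.5), x=5 (|r|=0.5), x=7 (|r|=0.5), x=8 (|r|=0.5), x=9 (|r|=1) → 5

5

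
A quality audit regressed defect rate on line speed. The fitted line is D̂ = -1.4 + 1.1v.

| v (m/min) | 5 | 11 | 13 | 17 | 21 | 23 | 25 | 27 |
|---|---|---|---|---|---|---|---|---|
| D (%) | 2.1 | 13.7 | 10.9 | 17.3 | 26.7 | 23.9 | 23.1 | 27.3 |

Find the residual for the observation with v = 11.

D̂ = -1.4 + 1.1·11 = 10.7
e = 13.7 − 10.7 = 3

e = 3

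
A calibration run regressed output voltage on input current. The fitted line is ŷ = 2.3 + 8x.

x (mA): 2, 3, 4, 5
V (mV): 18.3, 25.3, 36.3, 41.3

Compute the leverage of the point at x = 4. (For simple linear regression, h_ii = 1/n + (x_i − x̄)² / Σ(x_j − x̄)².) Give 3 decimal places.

h = 0.300

x̄ = (2 + 3 + 4 + 5)/4 = 3.5
Σ(x − x̄)² = 2.25 + 0.25 + 0.25 + 2.25 = 5
h = 1/4 + (0.5)²/5 = 0.25 + 0.05 = 0.300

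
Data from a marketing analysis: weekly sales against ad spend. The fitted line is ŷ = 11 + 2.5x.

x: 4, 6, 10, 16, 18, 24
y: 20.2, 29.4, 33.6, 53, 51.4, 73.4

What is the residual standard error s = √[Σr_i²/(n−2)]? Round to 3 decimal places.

x=4: ŷ = 11 + 2.5·4 = 21; r = 20.2 − 21 = -0.8
x=6: ŷ = 11 + 2.5·6 = 26; r = 29.4 − 26 = 3.4
x=10: ŷ = 11 + 2.5·10 = 36; r = 33.6 − 36 = -2.4
x=16: ŷ = 11 + 2.5·16 = 51; r = 53 − 51 = 2
x=18: ŷ = 11 + 2.5·18 = 56; r = 51.4 − 56 = -4.6
x=24: ŷ = 11 + 2.5·24 = 71; r = 73.4 − 71 = 2.4
SSE = 0.64 + 11.56 + 5.76 + 4 + 21.16 + 5.76 = 48.88
s = √(48.88/4) = √12.22 ≈ 3.496

s = 3.496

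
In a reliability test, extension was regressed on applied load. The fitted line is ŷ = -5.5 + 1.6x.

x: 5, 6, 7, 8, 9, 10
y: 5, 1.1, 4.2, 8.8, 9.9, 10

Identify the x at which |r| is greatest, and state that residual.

x=5: ŷ = -5.5 + 1.6·5 = 2.5; r = 5 − 2.5 = 2.5
x=6: ŷ = -5.5 + 1.6·6 = 4.1; r = 1.1 − 4.1 = -3
x=7: ŷ = -5.5 + 1.6·7 = 5.7; r = 4.2 − 5.7 = -1.5
x=8: ŷ = -5.5 + 1.6·8 = 7.3; r = 8.8 − 7.3 = 1.5
x=9: ŷ = -5.5 + 1.6·9 = 8.9; r = 9.9 − 8.9 = 1
x=10: ŷ = -5.5 + 1.6·10 = 10.5; r = 10 − 10.5 = -0.5
Largest |r| is 3 at x = 6, residual -3.

x = 6, r = -3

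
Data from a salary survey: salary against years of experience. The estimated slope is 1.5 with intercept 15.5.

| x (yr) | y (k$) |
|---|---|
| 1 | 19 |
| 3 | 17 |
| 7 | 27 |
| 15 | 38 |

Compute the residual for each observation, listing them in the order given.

x=1: ŷ = 15.5 + 1.5·1 = 17; e = 19 − 17 = 2
x=3: ŷ = 15.5 + 1.5·3 = 20; e = 17 − 20 = -3
x=7: ŷ = 15.5 + 1.5·7 = 26; e = 27 − 26 = 1
x=15: ŷ = 15.5 + 1.5·15 = 38; e = 38 − 38 = 0

2, -3, 1, 0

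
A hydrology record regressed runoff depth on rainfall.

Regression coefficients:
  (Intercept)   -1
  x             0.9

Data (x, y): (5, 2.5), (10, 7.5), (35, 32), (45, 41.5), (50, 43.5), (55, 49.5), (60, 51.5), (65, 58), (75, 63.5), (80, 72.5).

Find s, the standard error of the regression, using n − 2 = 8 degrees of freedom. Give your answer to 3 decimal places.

s = 1.677

x=5: ŷ = -1 + 0.9·5 = 3.5; e = 2.5 − 3.5 = -1
x=10: ŷ = -1 + 0.9·10 = 8; e = 7.5 − 8 = -0.5
x=35: ŷ = -1 + 0.9·35 = 30.5; e = 32 − 30.5 = 1.5
x=45: ŷ = -1 + 0.9·45 = 39.5; e = 41.5 − 39.5 = 2
x=50: ŷ = -1 + 0.9·50 = 44; e = 43.5 − 44 = -0.5
x=55: ŷ = -1 + 0.9·55 = 48.5; e = 49.5 − 48.5 = 1
x=60: ŷ = -1 + 0.9·60 = 53; e = 51.5 − 53 = -1.5
x=65: ŷ = -1 + 0.9·65 = 57.5; e = 58 − 57.5 = 0.5
x=75: ŷ = -1 + 0.9·75 = 66.5; e = 63.5 − 66.5 = -3
x=80: ŷ = -1 + 0.9·80 = 71; e = 72.5 − 71 = 1.5
SSE = 1 + 0.25 + 2.25 + 4 + 0.25 + 1 + 2.25 + 0.25 + 9 + 2.25 = 22.5
s = √(22.5/8) = √2.8125 ≈ 1.677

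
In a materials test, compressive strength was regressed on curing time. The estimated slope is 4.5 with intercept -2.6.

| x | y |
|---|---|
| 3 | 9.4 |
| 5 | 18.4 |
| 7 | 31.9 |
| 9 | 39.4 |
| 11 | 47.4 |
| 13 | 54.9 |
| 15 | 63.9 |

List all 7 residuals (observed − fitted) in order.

-1.5, -1.5, 3, 1.5, 0.5, -1, -1

x=3: ŷ = -2.6 + 4.5·3 = 10.9; r = 9.4 − 10.9 = -1.5
x=5: ŷ = -2.6 + 4.5·5 = 19.9; r = 18.4 − 19.9 = -1.5
x=7: ŷ = -2.6 + 4.5·7 = 28.9; r = 31.9 − 28.9 = 3
x=9: ŷ = -2.6 + 4.5·9 = 37.9; r = 39.4 − 37.9 = 1.5
x=11: ŷ = -2.6 + 4.5·11 = 46.9; r = 47.4 − 46.9 = 0.5
x=13: ŷ = -2.6 + 4.5·13 = 55.9; r = 54.9 − 55.9 = -1
x=15: ŷ = -2.6 + 4.5·15 = 64.9; r = 63.9 − 64.9 = -1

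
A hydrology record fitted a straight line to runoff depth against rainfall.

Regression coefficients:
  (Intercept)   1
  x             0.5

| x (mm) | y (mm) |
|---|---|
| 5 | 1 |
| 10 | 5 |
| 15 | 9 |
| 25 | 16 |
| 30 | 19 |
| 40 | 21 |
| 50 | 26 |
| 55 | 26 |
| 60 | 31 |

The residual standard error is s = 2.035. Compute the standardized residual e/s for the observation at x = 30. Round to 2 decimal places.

1.47

ŷ = 1 + 0.5·30 = 16
e = 19 − 16 = 3
e/s = 3 / 2.035 = 1.47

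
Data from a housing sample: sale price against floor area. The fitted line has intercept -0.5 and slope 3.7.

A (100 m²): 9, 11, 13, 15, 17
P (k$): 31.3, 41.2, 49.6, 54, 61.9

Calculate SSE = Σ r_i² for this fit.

SSE = 8.5

A=9: P̂ = -0.5 + 3.7·9 = 32.8; r = 31.3 − 32.8 = -1.5
A=11: P̂ = -0.5 + 3.7·11 = 40.2; r = 41.2 − 40.2 = 1
A=13: P̂ = -0.5 + 3.7·13 = 47.6; r = 49.6 − 47.6 = 2
A=15: P̂ = -0.5 + 3.7·15 = 55; r = 54 − 55 = -1
A=17: P̂ = -0.5 + 3.7·17 = 62.4; r = 61.9 − 62.4 = -0.5
SSE = 2.25 + 1 + 4 + 1 + 0.25 = 8.5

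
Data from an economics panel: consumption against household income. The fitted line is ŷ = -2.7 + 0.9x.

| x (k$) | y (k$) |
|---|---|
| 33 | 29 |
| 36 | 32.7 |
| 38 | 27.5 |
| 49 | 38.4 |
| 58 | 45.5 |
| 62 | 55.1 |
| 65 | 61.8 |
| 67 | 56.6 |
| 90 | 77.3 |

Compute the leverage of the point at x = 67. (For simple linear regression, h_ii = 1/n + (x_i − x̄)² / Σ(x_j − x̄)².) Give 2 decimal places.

h = 0.16

x̄ = (33 + 36 + 38 + 49 + 58 + 62 + 65 + 67 + 90)/9 = 55.3333
Σ(x − x̄)² = 498.778 + 373.778 + 300.444 + 40.1111 + 7.11111 + 44.4444 + 93.4444 + 136.111 + 1201.78 = 2696
h = 1/9 + (11.6667)²/2696 = 0.111111 + 0.0504863 = 0.16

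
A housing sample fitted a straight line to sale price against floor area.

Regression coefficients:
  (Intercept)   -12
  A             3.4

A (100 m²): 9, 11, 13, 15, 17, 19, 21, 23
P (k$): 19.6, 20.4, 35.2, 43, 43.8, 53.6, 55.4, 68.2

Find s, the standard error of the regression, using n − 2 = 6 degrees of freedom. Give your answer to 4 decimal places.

A=9: P̂ = -12 + 3.4·9 = 18.6; r = 19.6 − 18.6 = 1
A=11: P̂ = -12 + 3.4·11 = 25.4; r = 20.4 − 25.4 = -5
A=13: P̂ = -12 + 3.4·13 = 32.2; r = 35.2 − 32.2 = 3
A=15: P̂ = -12 + 3.4·15 = 39; r = 43 − 39 = 4
A=17: P̂ = -12 + 3.4·17 = 45.8; r = 43.8 − 45.8 = -2
A=19: P̂ = -12 + 3.4·19 = 52.6; r = 53.6 − 52.6 = 1
A=21: P̂ = -12 + 3.4·21 = 59.4; r = 55.4 − 59.4 = -4
A=23: P̂ = -12 + 3.4·23 = 66.2; r = 68.2 − 66.2 = 2
SSE = 1 + 25 + 9 + 16 + 4 + 1 + 16 + 4 = 76
s = √(76/6) = √12.6667 ≈ 3.5590

s = 3.5590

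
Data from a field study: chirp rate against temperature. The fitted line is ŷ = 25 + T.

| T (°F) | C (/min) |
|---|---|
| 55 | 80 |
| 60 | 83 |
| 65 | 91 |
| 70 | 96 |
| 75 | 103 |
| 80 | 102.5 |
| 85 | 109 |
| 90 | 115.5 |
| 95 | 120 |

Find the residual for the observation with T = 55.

r = 0

ŷ = 25 + 55 = 80
r = 80 − 80 = 0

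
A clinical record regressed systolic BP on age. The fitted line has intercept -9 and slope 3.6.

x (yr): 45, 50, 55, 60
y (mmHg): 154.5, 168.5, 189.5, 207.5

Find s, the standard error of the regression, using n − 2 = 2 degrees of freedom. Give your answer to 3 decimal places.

s = 2.121

x=45: ŷ = -9 + 3.6·45 = 153; e = 154.5 − 153 = 1.5
x=50: ŷ = -9 + 3.6·50 = 171; e = 168.5 − 171 = -2.5
x=55: ŷ = -9 + 3.6·55 = 189; e = 189.5 − 189 = 0.5
x=60: ŷ = -9 + 3.6·60 = 207; e = 207.5 − 207 = 0.5
SSE = 2.25 + 6.25 + 0.25 + 0.25 = 9
s = √(9/2) = √4.5 ≈ 2.121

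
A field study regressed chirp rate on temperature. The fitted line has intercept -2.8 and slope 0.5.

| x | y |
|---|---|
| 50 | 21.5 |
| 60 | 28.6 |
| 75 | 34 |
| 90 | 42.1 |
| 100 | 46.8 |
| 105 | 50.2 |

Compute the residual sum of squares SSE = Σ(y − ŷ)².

SSE = 3.36

x=50: ŷ = -2.8 + 0.5·50 = 22.2; r = 21.5 − 22.2 = -0.7
x=60: ŷ = -2.8 + 0.5·60 = 27.2; r = 28.6 − 27.2 = 1.4
x=75: ŷ = -2.8 + 0.5·75 = 34.7; r = 34 − 34.7 = -0.7
x=90: ŷ = -2.8 + 0.5·90 = 42.2; r = 42.1 − 42.2 = -0.1
x=100: ŷ = -2.8 + 0.5·100 = 47.2; r = 46.8 − 47.2 = -0.4
x=105: ŷ = -2.8 + 0.5·105 = 49.7; r = 50.2 − 49.7 = 0.5
SSE = 0.49 + 1.96 + 0.49 + 0.01 + 0.16 + 0.25 = 3.36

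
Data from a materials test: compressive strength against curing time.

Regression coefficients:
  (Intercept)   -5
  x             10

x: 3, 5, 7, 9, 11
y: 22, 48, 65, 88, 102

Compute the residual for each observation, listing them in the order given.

-3, 3, 0, 3, -3

x=3: ŷ = -5 + 10·3 = 25; r = 22 − 25 = -3
x=5: ŷ = -5 + 10·5 = 45; r = 48 − 45 = 3
x=7: ŷ = -5 + 10·7 = 65; r = 65 − 65 = 0
x=9: ŷ = -5 + 10·9 = 85; r = 88 − 85 = 3
x=11: ŷ = -5 + 10·11 = 105; r = 102 − 105 = -3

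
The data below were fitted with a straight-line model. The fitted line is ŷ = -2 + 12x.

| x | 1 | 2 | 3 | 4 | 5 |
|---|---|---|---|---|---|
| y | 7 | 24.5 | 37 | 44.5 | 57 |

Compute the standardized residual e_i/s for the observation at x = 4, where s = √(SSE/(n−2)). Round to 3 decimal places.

x=1: ŷ = -2 + 12·1 = 10; e = 7 − 10 = -3
x=2: ŷ = -2 + 12·2 = 22; e = 24.5 − 22 = 2.5
x=3: ŷ = -2 + 12·3 = 34; e = 37 − 34 = 3
x=4: ŷ = -2 + 12·4 = 46; e = 44.5 − 46 = -1.5
x=5: ŷ = -2 + 12·5 = 58; e = 57 − 58 = -1
SSE = 9 + 6.25 + 9 + 2.25 + 1 = 27.5
s = √(27.5/3) = 3.02765
e/s = -1.5 / 3.02765 = -0.495

-0.495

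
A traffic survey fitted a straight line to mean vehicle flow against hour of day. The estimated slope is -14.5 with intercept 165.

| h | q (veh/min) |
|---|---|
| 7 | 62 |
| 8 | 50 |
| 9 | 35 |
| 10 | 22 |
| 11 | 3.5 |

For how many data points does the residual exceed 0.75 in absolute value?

h=7: q̂ = 165 − 14.5·7 = 63.5; e = 62 − 63.5 = -1.5
h=8: q̂ = 165 − 14.5·8 = 49; e = 50 − 49 = 1
h=9: q̂ = 165 − 14.5·9 = 34.5; e = 35 − 34.5 = 0.5
h=10: q̂ = 165 − 14.5·10 = 20; e = 22 − 20 = 2
h=11: q̂ = 165 − 14.5·11 = 5.5; e = 3.5 − 5.5 = -2
|e| > 0.75: h=7 (|e|=1.5), h=8 (|e|=1), h=10 (|e|=2), h=11 (|e|=2) → 4

4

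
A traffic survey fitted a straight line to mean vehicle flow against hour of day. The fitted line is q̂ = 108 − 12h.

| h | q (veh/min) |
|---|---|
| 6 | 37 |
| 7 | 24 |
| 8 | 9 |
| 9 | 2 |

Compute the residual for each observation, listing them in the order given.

h=6: q̂ = 108 − 12·6 = 36; r = 37 − 36 = 1
h=7: q̂ = 108 − 12·7 = 24; r = 24 − 24 = 0
h=8: q̂ = 108 − 12·8 = 12; r = 9 − 12 = -3
h=9: q̂ = 108 − 12·9 = 0; r = 2 − 0 = 2

1, 0, -3, 2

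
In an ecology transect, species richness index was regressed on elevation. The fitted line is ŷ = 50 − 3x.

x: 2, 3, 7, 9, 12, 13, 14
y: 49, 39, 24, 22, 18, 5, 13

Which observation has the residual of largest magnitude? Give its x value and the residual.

x = 13, e = -6

x=2: ŷ = 50 − 3·2 = 44; e = 49 − 44 = 5
x=3: ŷ = 50 − 3·3 = 41; e = 39 − 41 = -2
x=7: ŷ = 50 − 3·7 = 29; e = 24 − 29 = -5
x=9: ŷ = 50 − 3·9 = 23; e = 22 − 23 = -1
x=12: ŷ = 50 − 3·12 = 14; e = 18 − 14 = 4
x=13: ŷ = 50 − 3·13 = 11; e = 5 − 11 = -6
x=14: ŷ = 50 − 3·14 = 8; e = 13 − 8 = 5
Largest |e| is 6 at x = 13, residual -6.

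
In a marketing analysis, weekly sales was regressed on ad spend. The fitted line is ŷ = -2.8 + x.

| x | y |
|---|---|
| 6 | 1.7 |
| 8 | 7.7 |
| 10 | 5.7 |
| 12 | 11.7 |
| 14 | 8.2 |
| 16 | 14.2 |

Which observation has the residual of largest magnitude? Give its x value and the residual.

x=6: ŷ = -2.8 + 6 = 3.2; r = 1.7 − 3.2 = -1.5
x=8: ŷ = -2.8 + 8 = 5.2; r = 7.7 − 5.2 = 2.5
x=10: ŷ = -2.8 + 10 = 7.2; r = 5.7 − 7.2 = -1.5
x=12: ŷ = -2.8 + 12 = 9.2; r = 11.7 − 9.2 = 2.5
x=14: ŷ = -2.8 + 14 = 11.2; r = 8.2 − 11.2 = -3
x=16: ŷ = -2.8 + 16 = 13.2; r = 14.2 − 13.2 = 1
Largest |r| is 3 at x = 14, residual -3.

x = 14, r = -3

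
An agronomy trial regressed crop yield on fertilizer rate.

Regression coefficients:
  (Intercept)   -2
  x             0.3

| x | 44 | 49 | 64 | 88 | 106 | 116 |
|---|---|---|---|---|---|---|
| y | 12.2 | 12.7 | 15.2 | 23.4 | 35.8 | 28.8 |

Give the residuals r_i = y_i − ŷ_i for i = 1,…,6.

x=44: ŷ = -2 + 0.3·44 = 11.2; r = 12.2 − 11.2 = 1
x=49: ŷ = -2 + 0.3·49 = 12.7; r = 12.7 − 12.7 = 0
x=64: ŷ = -2 + 0.3·64 = 17.2; r = 15.2 − 17.2 = -2
x=88: ŷ = -2 + 0.3·88 = 24.4; r = 23.4 − 24.4 = -1
x=106: ŷ = -2 + 0.3·106 = 29.8; r = 35.8 − 29.8 = 6
x=116: ŷ = -2 + 0.3·116 = 32.8; r = 28.8 − 32.8 = -4

1, 0, -2, -1, 6, -4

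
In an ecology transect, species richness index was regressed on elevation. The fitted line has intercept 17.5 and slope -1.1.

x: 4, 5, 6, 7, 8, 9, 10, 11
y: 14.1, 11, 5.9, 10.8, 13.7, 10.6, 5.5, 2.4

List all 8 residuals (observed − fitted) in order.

x=4: ŷ = 17.5 − 1.1·4 = 13.1; e = 14.1 − 13.1 = 1
x=5: ŷ = 17.5 − 1.1·5 = 12; e = 11 − 12 = -1
x=6: ŷ = 17.5 − 1.1·6 = 10.9; e = 5.9 − 10.9 = -5
x=7: ŷ = 17.5 − 1.1·7 = 9.8; e = 10.8 − 9.8 = 1
x=8: ŷ = 17.5 − 1.1·8 = 8.7; e = 13.7 − 8.7 = 5
x=9: ŷ = 17.5 − 1.1·9 = 7.6; e = 10.6 − 7.6 = 3
x=10: ŷ = 17.5 − 1.1·10 = 6.5; e = 5.5 − 6.5 = -1
x=11: ŷ = 17.5 − 1.1·11 = 5.4; e = 2.4 − 5.4 = -3

1, -1, -5, 1, 5, 3, -1, -3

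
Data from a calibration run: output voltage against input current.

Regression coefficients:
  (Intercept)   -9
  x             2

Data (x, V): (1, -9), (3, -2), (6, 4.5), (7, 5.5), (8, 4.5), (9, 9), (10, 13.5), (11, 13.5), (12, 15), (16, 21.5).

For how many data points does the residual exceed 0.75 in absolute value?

x=1: V̂ = -9 + 2·1 = -7; e = -9 − (-7) = -2
x=3: V̂ = -9 + 2·3 = -3; e = -2 − (-3) = 1
x=6: V̂ = -9 + 2·6 = 3; e = 4.5 − 3 = 1.5
x=7: V̂ = -9 + 2·7 = 5; e = 5.5 − 5 = 0.5
x=8: V̂ = -9 + 2·8 = 7; e = 4.5 − 7 = -2.5
x=9: V̂ = -9 + 2·9 = 9; e = 9 − 9 = 0
x=10: V̂ = -9 + 2·10 = 11; e = 13.5 − 11 = 2.5
x=11: V̂ = -9 + 2·11 = 13; e = 13.5 − 13 = 0.5
x=12: V̂ = -9 + 2·12 = 15; e = 15 − 15 = 0
x=16: V̂ = -9 + 2·16 = 23; e = 21.5 − 23 = -1.5
|e| > 0.75: x=1 (|e|=2), x=3 (|e|=1), x=6 (|e|=1.5), x=8 (|e|=2.5), x=10 (|e|=2.5), x=16 (|e|=1.5) → 6

6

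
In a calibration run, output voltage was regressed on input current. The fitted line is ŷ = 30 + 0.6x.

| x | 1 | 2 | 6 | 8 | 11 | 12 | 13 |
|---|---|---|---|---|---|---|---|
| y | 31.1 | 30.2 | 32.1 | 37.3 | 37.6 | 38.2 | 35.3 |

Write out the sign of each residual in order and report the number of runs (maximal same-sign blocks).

4 runs

x=1: ŷ = 30 + 0.6·1 = 30.6; r = 31.1 − 30.6 = 0.5
x=2: ŷ = 30 + 0.6·2 = 31.2; r = 30.2 − 31.2 = -1
x=6: ŷ = 30 + 0.6·6 = 33.6; r = 32.1 − 33.6 = -1.5
x=8: ŷ = 30 + 0.6·8 = 34.8; r = 37.3 − 34.8 = 2.5
x=11: ŷ = 30 + 0.6·11 = 36.6; r = 37.6 − 36.6 = 1
x=12: ŷ = 30 + 0.6·12 = 37.2; r = 38.2 − 37.2 = 1
x=13: ŷ = 30 + 0.6·13 = 37.8; r = 35.3 − 37.8 = -2.5
Signs: + − − + + + −
Runs: +×1, −×2, +×3, −×1 → 4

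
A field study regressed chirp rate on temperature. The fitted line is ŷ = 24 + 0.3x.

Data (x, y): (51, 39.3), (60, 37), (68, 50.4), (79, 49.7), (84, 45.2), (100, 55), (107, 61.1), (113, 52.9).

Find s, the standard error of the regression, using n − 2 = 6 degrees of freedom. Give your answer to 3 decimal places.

s = 4.690

x=51: ŷ = 24 + 0.3·51 = 39.3; e = 39.3 − 39.3 = 0
x=60: ŷ = 24 + 0.3·60 = 42; e = 37 − 42 = -5
x=68: ŷ = 24 + 0.3·68 = 44.4; e = 50.4 − 44.4 = 6
x=79: ŷ = 24 + 0.3·79 = 47.7; e = 49.7 − 47.7 = 2
x=84: ŷ = 24 + 0.3·84 = 49.2; e = 45.2 − 49.2 = -4
x=100: ŷ = 24 + 0.3·100 = 54; e = 55 − 54 = 1
x=107: ŷ = 24 + 0.3·107 = 56.1; e = 61.1 − 56.1 = 5
x=113: ŷ = 24 + 0.3·113 = 57.9; e = 52.9 − 57.9 = -5
SSE = 0 + 25 + 36 + 4 + 16 + 1 + 25 + 25 = 132
s = √(132/6) = √22 ≈ 4.690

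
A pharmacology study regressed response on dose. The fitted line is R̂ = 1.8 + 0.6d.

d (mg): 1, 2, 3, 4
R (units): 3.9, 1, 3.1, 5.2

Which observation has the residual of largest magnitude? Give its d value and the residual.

d = 2, e = -2

d=1: R̂ = 1.8 + 0.6·1 = 2.4; e = 3.9 − 2.4 = 1.5
d=2: R̂ = 1.8 + 0.6·2 = 3; e = 1 − 3 = -2
d=3: R̂ = 1.8 + 0.6·3 = 3.6; e = 3.1 − 3.6 = -0.5
d=4: R̂ = 1.8 + 0.6·4 = 4.2; e = 5.2 − 4.2 = 1
Largest |e| is 2 at d = 2, residual -2.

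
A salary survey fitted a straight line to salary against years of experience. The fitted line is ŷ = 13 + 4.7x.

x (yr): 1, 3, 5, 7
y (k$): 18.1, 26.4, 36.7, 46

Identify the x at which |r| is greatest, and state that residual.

x=1: ŷ = 13 + 4.7·1 = 17.7; r = 18.1 − 17.7 = 0.4
x=3: ŷ = 13 + 4.7·3 = 27.1; r = 26.4 − 27.1 = -0.7
x=5: ŷ = 13 + 4.7·5 = 36.5; r = 36.7 − 36.5 = 0.2
x=7: ŷ = 13 + 4.7·7 = 45.9; r = 46 − 45.9 = 0.1
Largest |r| is 0.7 at x = 3, residual -0.7.

x = 3, r = -0.7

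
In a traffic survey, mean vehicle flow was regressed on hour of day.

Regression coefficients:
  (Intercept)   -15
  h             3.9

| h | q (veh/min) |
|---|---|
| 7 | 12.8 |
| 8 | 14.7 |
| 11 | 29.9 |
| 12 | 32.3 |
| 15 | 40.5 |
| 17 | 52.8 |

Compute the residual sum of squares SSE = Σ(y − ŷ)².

SSE = 18

h=7: ŷ = -15 + 3.9·7 = 12.3; r = 12.8 − 12.3 = 0.5
h=8: ŷ = -15 + 3.9·8 = 16.2; r = 14.7 − 16.2 = -1.5
h=11: ŷ = -15 + 3.9·11 = 27.9; r = 29.9 − 27.9 = 2
h=12: ŷ = -15 + 3.9·12 = 31.8; r = 32.3 − 31.8 = 0.5
h=15: ŷ = -15 + 3.9·15 = 43.5; r = 40.5 − 43.5 = -3
h=17: ŷ = -15 + 3.9·17 = 51.3; r = 52.8 − 51.3 = 1.5
SSE = 0.25 + 2.25 + 4 + 0.25 + 9 + 2.25 = 18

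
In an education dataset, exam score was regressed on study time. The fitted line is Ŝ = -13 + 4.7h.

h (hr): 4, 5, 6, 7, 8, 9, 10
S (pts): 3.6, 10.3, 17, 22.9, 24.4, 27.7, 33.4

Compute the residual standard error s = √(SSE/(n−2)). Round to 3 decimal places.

s = 2.004

h=4: Ŝ = -13 + 4.7·4 = 5.8; r = 3.6 − 5.8 = -2.2
h=5: Ŝ = -13 + 4.7·5 = 10.5; r = 10.3 − 10.5 = -0.2
h=6: Ŝ = -13 + 4.7·6 = 15.2; r = 17 − 15.2 = 1.8
h=7: Ŝ = -13 + 4.7·7 = 19.9; r = 22.9 − 19.9 = 3
h=8: Ŝ = -13 + 4.7·8 = 24.6; r = 24.4 − 24.6 = -0.2
h=9: Ŝ = -13 + 4.7·9 = 29.3; r = 27.7 − 29.3 = -1.6
h=10: Ŝ = -13 + 4.7·10 = 34; r = 33.4 − 34 = -0.6
SSE = 4.84 + 0.04 + 3.24 + 9 + 0.04 + 2.56 + 0.36 = 20.08
s = √(20.08/5) = √4.016 ≈ 2.004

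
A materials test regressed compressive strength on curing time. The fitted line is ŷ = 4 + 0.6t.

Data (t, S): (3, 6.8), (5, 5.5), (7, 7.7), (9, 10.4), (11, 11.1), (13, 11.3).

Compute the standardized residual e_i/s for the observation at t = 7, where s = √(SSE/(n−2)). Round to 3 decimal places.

-0.447

t=3: ŷ = 4 + 0.6·3 = 5.8; e = 6.8 − 5.8 = 1
t=5: ŷ = 4 + 0.6·5 = 7; e = 5.5 − 7 = -1.5
t=7: ŷ = 4 + 0.6·7 = 8.2; e = 7.7 − 8.2 = -0.5
t=9: ŷ = 4 + 0.6·9 = 9.4; e = 10.4 − 9.4 = 1
t=11: ŷ = 4 + 0.6·11 = 10.6; e = 11.1 − 10.6 = 0.5
t=13: ŷ = 4 + 0.6·13 = 11.8; e = 11.3 − 11.8 = -0.5
SSE = 1 + 2.25 + 0.25 + 1 + 0.25 + 0.25 = 5
s = √(5/4) = 1.11803
e/s = -0.5 / 1.11803 = -0.447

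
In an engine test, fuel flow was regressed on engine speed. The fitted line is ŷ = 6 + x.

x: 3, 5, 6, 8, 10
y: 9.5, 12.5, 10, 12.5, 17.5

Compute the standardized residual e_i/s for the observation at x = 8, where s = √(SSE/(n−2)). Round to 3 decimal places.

-0.783

x=3: ŷ = 6 + 3 = 9; e = 9.5 − 9 = 0.5
x=5: ŷ = 6 + 5 = 11; e = 12.5 − 11 = 1.5
x=6: ŷ = 6 + 6 = 12; e = 10 − 12 = -2
x=8: ŷ = 6 + 8 = 14; e = 12.5 − 14 = -1.5
x=10: ŷ = 6 + 10 = 16; e = 17.5 − 16 = 1.5
SSE = 0.25 + 2.25 + 4 + 2.25 + 2.25 = 11
s = √(11/3) = 1.91485
e/s = -1.5 / 1.91485 = -0.783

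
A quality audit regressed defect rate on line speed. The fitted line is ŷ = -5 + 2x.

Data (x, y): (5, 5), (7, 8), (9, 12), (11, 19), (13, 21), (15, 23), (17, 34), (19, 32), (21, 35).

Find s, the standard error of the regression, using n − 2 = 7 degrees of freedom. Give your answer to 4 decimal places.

x=5: ŷ = -5 + 2·5 = 5; r = 5 − 5 = 0
x=7: ŷ = -5 + 2·7 = 9; r = 8 − 9 = -1
x=9: ŷ = -5 + 2·9 = 13; r = 12 − 13 = -1
x=11: ŷ = -5 + 2·11 = 17; r = 19 − 17 = 2
x=13: ŷ = -5 + 2·13 = 21; r = 21 − 21 = 0
x=15: ŷ = -5 + 2·15 = 25; r = 23 − 25 = -2
x=17: ŷ = -5 + 2·17 = 29; r = 34 − 29 = 5
x=19: ŷ = -5 + 2·19 = 33; r = 32 − 33 = -1
x=21: ŷ = -5 + 2·21 = 37; r = 35 − 37 = -2
SSE = 0 + 1 + 1 + 4 + 0 + 4 + 25 + 1 + 4 = 40
s = √(40/7) = √5.71429 ≈ 2.3905

s = 2.3905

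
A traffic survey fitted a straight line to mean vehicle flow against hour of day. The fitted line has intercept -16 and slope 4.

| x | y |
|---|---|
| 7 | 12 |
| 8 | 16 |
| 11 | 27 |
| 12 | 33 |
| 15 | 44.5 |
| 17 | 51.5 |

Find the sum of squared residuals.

SSE = 2.5

x=7: ŷ = -16 + 4·7 = 12; e = 12 − 12 = 0
x=8: ŷ = -16 + 4·8 = 16; e = 16 − 16 = 0
x=11: ŷ = -16 + 4·11 = 28; e = 27 − 28 = -1
x=12: ŷ = -16 + 4·12 = 32; e = 33 − 32 = 1
x=15: ŷ = -16 + 4·15 = 44; e = 44.5 − 44 = 0.5
x=17: ŷ = -16 + 4·17 = 52; e = 51.5 − 52 = -0.5
SSE = 0 + 0 + 1 + 1 + 0.25 + 0.25 = 2.5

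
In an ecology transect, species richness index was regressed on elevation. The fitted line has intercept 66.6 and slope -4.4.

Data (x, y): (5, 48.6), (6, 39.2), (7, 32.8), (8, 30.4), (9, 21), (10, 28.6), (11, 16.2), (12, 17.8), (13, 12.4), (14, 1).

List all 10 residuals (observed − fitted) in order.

4, -1, -3, -1, -6, 6, -2, 4, 3, -4

x=5: ŷ = 66.6 − 4.4·5 = 44.6; e = 48.6 − 44.6 = 4
x=6: ŷ = 66.6 − 4.4·6 = 40.2; e = 39.2 − 40.2 = -1
x=7: ŷ = 66.6 − 4.4·7 = 35.8; e = 32.8 − 35.8 = -3
x=8: ŷ = 66.6 − 4.4·8 = 31.4; e = 30.4 − 31.4 = -1
x=9: ŷ = 66.6 − 4.4·9 = 27; e = 21 − 27 = -6
x=10: ŷ = 66.6 − 4.4·10 = 22.6; e = 28.6 − 22.6 = 6
x=11: ŷ = 66.6 − 4.4·11 = 18.2; e = 16.2 − 18.2 = -2
x=12: ŷ = 66.6 − 4.4·12 = 13.8; e = 17.8 − 13.8 = 4
x=13: ŷ = 66.6 − 4.4·13 = 9.4; e = 12.4 − 9.4 = 3
x=14: ŷ = 66.6 − 4.4·14 = 5; e = 1 − 5 = -4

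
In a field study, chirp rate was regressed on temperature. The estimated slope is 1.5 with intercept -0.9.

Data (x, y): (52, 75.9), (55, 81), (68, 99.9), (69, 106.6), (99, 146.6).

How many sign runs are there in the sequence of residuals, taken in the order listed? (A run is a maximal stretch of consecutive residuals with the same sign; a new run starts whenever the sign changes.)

3 runs

x=52: ŷ = -0.9 + 1.5·52 = 77.1; r = 75.9 − 77.1 = -1.2
x=55: ŷ = -0.9 + 1.5·55 = 81.6; r = 81 − 81.6 = -0.6
x=68: ŷ = -0.9 + 1.5·68 = 101.1; r = 99.9 − 101.1 = -1.2
x=69: ŷ = -0.9 + 1.5·69 = 102.6; r = 106.6 − 102.6 = 4
x=99: ŷ = -0.9 + 1.5·99 = 147.6; r = 146.6 − 147.6 = -1
Signs: − − − + −
Runs: −×3, +×1, −×1 → 3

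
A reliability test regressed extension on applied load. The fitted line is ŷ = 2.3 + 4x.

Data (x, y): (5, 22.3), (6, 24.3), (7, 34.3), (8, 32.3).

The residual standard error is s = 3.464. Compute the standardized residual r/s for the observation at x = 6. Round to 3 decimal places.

-0.577

ŷ = 2.3 + 4·6 = 26.3
r = 24.3 − 26.3 = -2
r/s = -2 / 3.464 = -0.577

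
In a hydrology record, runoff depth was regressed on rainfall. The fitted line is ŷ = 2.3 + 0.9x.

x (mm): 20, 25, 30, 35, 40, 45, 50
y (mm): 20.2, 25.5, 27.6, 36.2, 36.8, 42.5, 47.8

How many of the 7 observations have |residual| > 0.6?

4

x=20: ŷ = 2.3 + 0.9·20 = 20.3; r = 20.2 − 20.3 = -0.1
x=25: ŷ = 2.3 + 0.9·25 = 24.8; r = 25.5 − 24.8 = 0.7
x=30: ŷ = 2.3 + 0.9·30 = 29.3; r = 27.6 − 29.3 = -1.7
x=35: ŷ = 2.3 + 0.9·35 = 33.8; r = 36.2 − 33.8 = 2.4
x=40: ŷ = 2.3 + 0.9·40 = 38.3; r = 36.8 − 38.3 = -1.5
x=45: ŷ = 2.3 + 0.9·45 = 42.8; r = 42.5 − 42.8 = -0.3
x=50: ŷ = 2.3 + 0.9·50 = 47.3; r = 47.8 − 47.3 = 0.5
|r| > 0.6: x=25 (|r|=0.7), x=30 (|r|=1.7), x=35 (|r|=2.4), x=40 (|r|=1.5) → 4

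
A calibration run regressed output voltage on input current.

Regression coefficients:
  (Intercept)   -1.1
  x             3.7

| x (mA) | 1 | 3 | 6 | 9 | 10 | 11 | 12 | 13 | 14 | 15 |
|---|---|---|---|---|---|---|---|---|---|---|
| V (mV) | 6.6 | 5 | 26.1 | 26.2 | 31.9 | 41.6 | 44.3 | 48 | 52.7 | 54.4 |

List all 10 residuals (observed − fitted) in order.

x=1: V̂ = -1.1 + 3.7·1 = 2.6; r = 6.6 − 2.6 = 4
x=3: V̂ = -1.1 + 3.7·3 = 10; r = 5 − 10 = -5
x=6: V̂ = -1.1 + 3.7·6 = 21.1; r = 26.1 − 21.1 = 5
x=9: V̂ = -1.1 + 3.7·9 = 32.2; r = 26.2 − 32.2 = -6
x=10: V̂ = -1.1 + 3.7·10 = 35.9; r = 31.9 − 35.9 = -4
x=11: V̂ = -1.1 + 3.7·11 = 39.6; r = 41.6 − 39.6 = 2
x=12: V̂ = -1.1 + 3.7·12 = 43.3; r = 44.3 − 43.3 = 1
x=13: V̂ = -1.1 + 3.7·13 = 47; r = 48 − 47 = 1
x=14: V̂ = -1.1 + 3.7·14 = 50.7; r = 52.7 − 50.7 = 2
x=15: V̂ = -1.1 + 3.7·15 = 54.4; r = 54.4 − 54.4 = 0

4, -5, 5, -6, -4, 2, 1, 1, 2, 0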